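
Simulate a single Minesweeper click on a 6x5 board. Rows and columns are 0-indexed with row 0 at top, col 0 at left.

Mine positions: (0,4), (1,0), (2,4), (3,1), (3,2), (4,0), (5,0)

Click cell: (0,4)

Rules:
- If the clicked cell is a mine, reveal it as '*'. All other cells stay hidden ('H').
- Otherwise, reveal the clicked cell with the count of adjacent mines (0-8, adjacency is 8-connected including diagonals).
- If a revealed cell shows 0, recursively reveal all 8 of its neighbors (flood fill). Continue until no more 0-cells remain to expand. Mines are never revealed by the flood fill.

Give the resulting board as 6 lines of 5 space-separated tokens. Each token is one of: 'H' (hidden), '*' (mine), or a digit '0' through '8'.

H H H H *
H H H H H
H H H H H
H H H H H
H H H H H
H H H H H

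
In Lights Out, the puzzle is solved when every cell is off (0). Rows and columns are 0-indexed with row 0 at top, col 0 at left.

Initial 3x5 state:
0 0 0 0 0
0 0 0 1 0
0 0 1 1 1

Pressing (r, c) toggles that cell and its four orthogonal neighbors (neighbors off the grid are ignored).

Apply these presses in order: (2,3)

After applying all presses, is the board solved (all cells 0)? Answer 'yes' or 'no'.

After press 1 at (2,3):
0 0 0 0 0
0 0 0 0 0
0 0 0 0 0

Lights still on: 0

Answer: yes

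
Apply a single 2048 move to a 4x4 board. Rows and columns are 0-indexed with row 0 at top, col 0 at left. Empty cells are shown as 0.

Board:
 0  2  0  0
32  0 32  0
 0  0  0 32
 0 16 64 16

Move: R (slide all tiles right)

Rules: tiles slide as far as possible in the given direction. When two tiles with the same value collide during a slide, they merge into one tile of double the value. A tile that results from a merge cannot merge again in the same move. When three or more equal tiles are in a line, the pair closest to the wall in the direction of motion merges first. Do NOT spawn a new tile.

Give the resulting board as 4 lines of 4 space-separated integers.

Answer:  0  0  0  2
 0  0  0 64
 0  0  0 32
 0 16 64 16

Derivation:
Slide right:
row 0: [0, 2, 0, 0] -> [0, 0, 0, 2]
row 1: [32, 0, 32, 0] -> [0, 0, 0, 64]
row 2: [0, 0, 0, 32] -> [0, 0, 0, 32]
row 3: [0, 16, 64, 16] -> [0, 16, 64, 16]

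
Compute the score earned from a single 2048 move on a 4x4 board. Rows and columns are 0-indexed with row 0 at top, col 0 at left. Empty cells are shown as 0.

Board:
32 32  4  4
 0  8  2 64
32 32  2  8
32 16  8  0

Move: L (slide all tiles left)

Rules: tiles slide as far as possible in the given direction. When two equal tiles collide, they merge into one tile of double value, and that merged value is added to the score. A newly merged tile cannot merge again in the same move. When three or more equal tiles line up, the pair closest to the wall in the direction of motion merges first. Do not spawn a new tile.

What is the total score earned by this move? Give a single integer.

Slide left:
row 0: [32, 32, 4, 4] -> [64, 8, 0, 0]  score +72 (running 72)
row 1: [0, 8, 2, 64] -> [8, 2, 64, 0]  score +0 (running 72)
row 2: [32, 32, 2, 8] -> [64, 2, 8, 0]  score +64 (running 136)
row 3: [32, 16, 8, 0] -> [32, 16, 8, 0]  score +0 (running 136)
Board after move:
64  8  0  0
 8  2 64  0
64  2  8  0
32 16  8  0

Answer: 136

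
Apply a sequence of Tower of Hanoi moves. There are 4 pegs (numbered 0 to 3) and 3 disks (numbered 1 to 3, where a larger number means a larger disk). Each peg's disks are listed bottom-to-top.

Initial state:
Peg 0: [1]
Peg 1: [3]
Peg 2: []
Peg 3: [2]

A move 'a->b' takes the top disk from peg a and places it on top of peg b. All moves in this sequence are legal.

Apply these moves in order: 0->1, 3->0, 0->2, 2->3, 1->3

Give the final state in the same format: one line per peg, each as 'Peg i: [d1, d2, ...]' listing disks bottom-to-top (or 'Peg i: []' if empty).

After move 1 (0->1):
Peg 0: []
Peg 1: [3, 1]
Peg 2: []
Peg 3: [2]

After move 2 (3->0):
Peg 0: [2]
Peg 1: [3, 1]
Peg 2: []
Peg 3: []

After move 3 (0->2):
Peg 0: []
Peg 1: [3, 1]
Peg 2: [2]
Peg 3: []

After move 4 (2->3):
Peg 0: []
Peg 1: [3, 1]
Peg 2: []
Peg 3: [2]

After move 5 (1->3):
Peg 0: []
Peg 1: [3]
Peg 2: []
Peg 3: [2, 1]

Answer: Peg 0: []
Peg 1: [3]
Peg 2: []
Peg 3: [2, 1]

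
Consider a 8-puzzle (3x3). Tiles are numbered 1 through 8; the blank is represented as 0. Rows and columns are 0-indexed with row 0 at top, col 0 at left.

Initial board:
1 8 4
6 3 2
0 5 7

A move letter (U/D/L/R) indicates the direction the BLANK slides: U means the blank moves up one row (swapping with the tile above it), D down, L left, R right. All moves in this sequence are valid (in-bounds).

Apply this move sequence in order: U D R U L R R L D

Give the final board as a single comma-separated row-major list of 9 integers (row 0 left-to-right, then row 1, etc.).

After move 1 (U):
1 8 4
0 3 2
6 5 7

After move 2 (D):
1 8 4
6 3 2
0 5 7

After move 3 (R):
1 8 4
6 3 2
5 0 7

After move 4 (U):
1 8 4
6 0 2
5 3 7

After move 5 (L):
1 8 4
0 6 2
5 3 7

After move 6 (R):
1 8 4
6 0 2
5 3 7

After move 7 (R):
1 8 4
6 2 0
5 3 7

After move 8 (L):
1 8 4
6 0 2
5 3 7

After move 9 (D):
1 8 4
6 3 2
5 0 7

Answer: 1, 8, 4, 6, 3, 2, 5, 0, 7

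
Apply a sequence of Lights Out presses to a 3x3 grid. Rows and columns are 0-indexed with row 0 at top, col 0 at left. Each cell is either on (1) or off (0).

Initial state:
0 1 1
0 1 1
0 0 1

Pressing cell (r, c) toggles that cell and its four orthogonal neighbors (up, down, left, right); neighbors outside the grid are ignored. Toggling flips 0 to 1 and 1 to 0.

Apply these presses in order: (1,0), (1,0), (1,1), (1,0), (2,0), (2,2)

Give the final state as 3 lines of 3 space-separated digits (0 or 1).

Answer: 1 0 1
1 1 1
0 1 0

Derivation:
After press 1 at (1,0):
1 1 1
1 0 1
1 0 1

After press 2 at (1,0):
0 1 1
0 1 1
0 0 1

After press 3 at (1,1):
0 0 1
1 0 0
0 1 1

After press 4 at (1,0):
1 0 1
0 1 0
1 1 1

After press 5 at (2,0):
1 0 1
1 1 0
0 0 1

After press 6 at (2,2):
1 0 1
1 1 1
0 1 0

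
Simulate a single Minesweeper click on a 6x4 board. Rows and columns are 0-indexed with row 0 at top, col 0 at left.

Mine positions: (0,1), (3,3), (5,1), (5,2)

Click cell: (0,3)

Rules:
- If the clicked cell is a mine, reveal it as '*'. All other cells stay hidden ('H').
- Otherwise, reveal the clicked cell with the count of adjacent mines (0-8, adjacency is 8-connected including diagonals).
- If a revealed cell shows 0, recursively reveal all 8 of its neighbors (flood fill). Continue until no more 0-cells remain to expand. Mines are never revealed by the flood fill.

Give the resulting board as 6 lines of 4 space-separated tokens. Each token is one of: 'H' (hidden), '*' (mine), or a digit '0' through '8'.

H H 1 0
H H 1 0
H H 1 1
H H H H
H H H H
H H H H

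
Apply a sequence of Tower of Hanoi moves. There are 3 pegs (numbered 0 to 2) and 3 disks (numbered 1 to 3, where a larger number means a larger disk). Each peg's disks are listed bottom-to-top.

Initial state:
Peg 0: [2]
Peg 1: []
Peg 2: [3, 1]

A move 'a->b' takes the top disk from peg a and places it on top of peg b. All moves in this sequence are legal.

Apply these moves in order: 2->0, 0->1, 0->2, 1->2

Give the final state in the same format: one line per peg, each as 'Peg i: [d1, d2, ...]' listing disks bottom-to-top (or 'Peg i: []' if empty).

Answer: Peg 0: []
Peg 1: []
Peg 2: [3, 2, 1]

Derivation:
After move 1 (2->0):
Peg 0: [2, 1]
Peg 1: []
Peg 2: [3]

After move 2 (0->1):
Peg 0: [2]
Peg 1: [1]
Peg 2: [3]

After move 3 (0->2):
Peg 0: []
Peg 1: [1]
Peg 2: [3, 2]

After move 4 (1->2):
Peg 0: []
Peg 1: []
Peg 2: [3, 2, 1]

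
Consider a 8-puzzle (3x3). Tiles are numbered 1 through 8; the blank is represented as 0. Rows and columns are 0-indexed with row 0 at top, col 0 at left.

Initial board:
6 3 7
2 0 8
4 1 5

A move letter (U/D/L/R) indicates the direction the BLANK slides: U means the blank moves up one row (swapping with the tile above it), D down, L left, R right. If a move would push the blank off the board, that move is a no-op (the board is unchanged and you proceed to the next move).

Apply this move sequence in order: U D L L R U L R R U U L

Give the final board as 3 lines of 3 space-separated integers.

Answer: 6 0 7
2 3 8
4 1 5

Derivation:
After move 1 (U):
6 0 7
2 3 8
4 1 5

After move 2 (D):
6 3 7
2 0 8
4 1 5

After move 3 (L):
6 3 7
0 2 8
4 1 5

After move 4 (L):
6 3 7
0 2 8
4 1 5

After move 5 (R):
6 3 7
2 0 8
4 1 5

After move 6 (U):
6 0 7
2 3 8
4 1 5

After move 7 (L):
0 6 7
2 3 8
4 1 5

After move 8 (R):
6 0 7
2 3 8
4 1 5

After move 9 (R):
6 7 0
2 3 8
4 1 5

After move 10 (U):
6 7 0
2 3 8
4 1 5

After move 11 (U):
6 7 0
2 3 8
4 1 5

After move 12 (L):
6 0 7
2 3 8
4 1 5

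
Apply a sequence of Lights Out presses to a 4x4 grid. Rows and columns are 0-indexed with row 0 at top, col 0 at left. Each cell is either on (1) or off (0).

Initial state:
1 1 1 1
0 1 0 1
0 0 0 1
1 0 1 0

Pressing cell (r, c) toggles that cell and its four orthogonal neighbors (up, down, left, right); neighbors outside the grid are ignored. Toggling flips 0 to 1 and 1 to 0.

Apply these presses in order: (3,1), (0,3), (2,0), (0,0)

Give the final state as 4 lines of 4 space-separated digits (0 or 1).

Answer: 0 0 0 0
0 1 0 0
1 0 0 1
1 1 0 0

Derivation:
After press 1 at (3,1):
1 1 1 1
0 1 0 1
0 1 0 1
0 1 0 0

After press 2 at (0,3):
1 1 0 0
0 1 0 0
0 1 0 1
0 1 0 0

After press 3 at (2,0):
1 1 0 0
1 1 0 0
1 0 0 1
1 1 0 0

After press 4 at (0,0):
0 0 0 0
0 1 0 0
1 0 0 1
1 1 0 0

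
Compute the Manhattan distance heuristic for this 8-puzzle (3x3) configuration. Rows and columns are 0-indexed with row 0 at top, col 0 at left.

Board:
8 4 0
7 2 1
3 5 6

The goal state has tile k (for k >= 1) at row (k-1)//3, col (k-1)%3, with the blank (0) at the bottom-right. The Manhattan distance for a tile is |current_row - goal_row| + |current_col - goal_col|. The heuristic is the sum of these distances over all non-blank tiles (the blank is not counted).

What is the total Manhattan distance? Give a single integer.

Tile 8: (0,0)->(2,1) = 3
Tile 4: (0,1)->(1,0) = 2
Tile 7: (1,0)->(2,0) = 1
Tile 2: (1,1)->(0,1) = 1
Tile 1: (1,2)->(0,0) = 3
Tile 3: (2,0)->(0,2) = 4
Tile 5: (2,1)->(1,1) = 1
Tile 6: (2,2)->(1,2) = 1
Sum: 3 + 2 + 1 + 1 + 3 + 4 + 1 + 1 = 16

Answer: 16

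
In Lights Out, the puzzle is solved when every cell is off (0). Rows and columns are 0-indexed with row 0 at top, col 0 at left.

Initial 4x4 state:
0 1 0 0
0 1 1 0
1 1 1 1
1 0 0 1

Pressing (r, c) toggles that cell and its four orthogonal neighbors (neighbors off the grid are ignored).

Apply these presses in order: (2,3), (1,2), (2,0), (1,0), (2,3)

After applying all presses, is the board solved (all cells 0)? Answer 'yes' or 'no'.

Answer: no

Derivation:
After press 1 at (2,3):
0 1 0 0
0 1 1 1
1 1 0 0
1 0 0 0

After press 2 at (1,2):
0 1 1 0
0 0 0 0
1 1 1 0
1 0 0 0

After press 3 at (2,0):
0 1 1 0
1 0 0 0
0 0 1 0
0 0 0 0

After press 4 at (1,0):
1 1 1 0
0 1 0 0
1 0 1 0
0 0 0 0

After press 5 at (2,3):
1 1 1 0
0 1 0 1
1 0 0 1
0 0 0 1

Lights still on: 8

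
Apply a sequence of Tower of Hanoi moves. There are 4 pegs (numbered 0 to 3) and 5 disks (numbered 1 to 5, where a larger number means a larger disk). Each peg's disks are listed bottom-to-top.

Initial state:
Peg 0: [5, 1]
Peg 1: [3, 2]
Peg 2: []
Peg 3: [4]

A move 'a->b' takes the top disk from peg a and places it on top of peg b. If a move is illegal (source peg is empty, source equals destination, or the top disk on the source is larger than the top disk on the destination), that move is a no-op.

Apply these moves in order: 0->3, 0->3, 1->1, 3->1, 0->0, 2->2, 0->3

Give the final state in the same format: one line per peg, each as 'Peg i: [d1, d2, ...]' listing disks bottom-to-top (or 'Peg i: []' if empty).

Answer: Peg 0: [5]
Peg 1: [3, 2, 1]
Peg 2: []
Peg 3: [4]

Derivation:
After move 1 (0->3):
Peg 0: [5]
Peg 1: [3, 2]
Peg 2: []
Peg 3: [4, 1]

After move 2 (0->3):
Peg 0: [5]
Peg 1: [3, 2]
Peg 2: []
Peg 3: [4, 1]

After move 3 (1->1):
Peg 0: [5]
Peg 1: [3, 2]
Peg 2: []
Peg 3: [4, 1]

After move 4 (3->1):
Peg 0: [5]
Peg 1: [3, 2, 1]
Peg 2: []
Peg 3: [4]

After move 5 (0->0):
Peg 0: [5]
Peg 1: [3, 2, 1]
Peg 2: []
Peg 3: [4]

After move 6 (2->2):
Peg 0: [5]
Peg 1: [3, 2, 1]
Peg 2: []
Peg 3: [4]

After move 7 (0->3):
Peg 0: [5]
Peg 1: [3, 2, 1]
Peg 2: []
Peg 3: [4]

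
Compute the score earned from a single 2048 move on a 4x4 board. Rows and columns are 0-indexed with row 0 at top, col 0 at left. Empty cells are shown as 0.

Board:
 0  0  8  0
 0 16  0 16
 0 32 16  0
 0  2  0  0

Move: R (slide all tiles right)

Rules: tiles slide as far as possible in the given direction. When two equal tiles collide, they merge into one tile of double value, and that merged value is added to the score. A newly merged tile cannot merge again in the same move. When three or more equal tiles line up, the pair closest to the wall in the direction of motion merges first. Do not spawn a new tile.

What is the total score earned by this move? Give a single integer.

Slide right:
row 0: [0, 0, 8, 0] -> [0, 0, 0, 8]  score +0 (running 0)
row 1: [0, 16, 0, 16] -> [0, 0, 0, 32]  score +32 (running 32)
row 2: [0, 32, 16, 0] -> [0, 0, 32, 16]  score +0 (running 32)
row 3: [0, 2, 0, 0] -> [0, 0, 0, 2]  score +0 (running 32)
Board after move:
 0  0  0  8
 0  0  0 32
 0  0 32 16
 0  0  0  2

Answer: 32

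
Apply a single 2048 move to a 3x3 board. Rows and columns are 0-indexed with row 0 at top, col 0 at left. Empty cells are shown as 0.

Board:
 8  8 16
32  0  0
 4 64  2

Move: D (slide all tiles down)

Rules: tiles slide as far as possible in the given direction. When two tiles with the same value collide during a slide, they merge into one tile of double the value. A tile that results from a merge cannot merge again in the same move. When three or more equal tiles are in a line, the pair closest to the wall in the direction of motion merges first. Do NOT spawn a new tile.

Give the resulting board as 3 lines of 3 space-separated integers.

Slide down:
col 0: [8, 32, 4] -> [8, 32, 4]
col 1: [8, 0, 64] -> [0, 8, 64]
col 2: [16, 0, 2] -> [0, 16, 2]

Answer:  8  0  0
32  8 16
 4 64  2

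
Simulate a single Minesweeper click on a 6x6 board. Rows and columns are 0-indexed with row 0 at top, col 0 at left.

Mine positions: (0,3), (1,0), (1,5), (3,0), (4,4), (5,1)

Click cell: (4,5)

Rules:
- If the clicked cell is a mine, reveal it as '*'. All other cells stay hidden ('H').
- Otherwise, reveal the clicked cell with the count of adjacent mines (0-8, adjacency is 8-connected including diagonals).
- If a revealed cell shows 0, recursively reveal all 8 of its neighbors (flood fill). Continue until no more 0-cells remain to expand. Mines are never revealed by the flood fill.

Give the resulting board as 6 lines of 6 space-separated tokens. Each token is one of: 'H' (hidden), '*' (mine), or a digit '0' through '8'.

H H H H H H
H H H H H H
H H H H H H
H H H H H H
H H H H H 1
H H H H H H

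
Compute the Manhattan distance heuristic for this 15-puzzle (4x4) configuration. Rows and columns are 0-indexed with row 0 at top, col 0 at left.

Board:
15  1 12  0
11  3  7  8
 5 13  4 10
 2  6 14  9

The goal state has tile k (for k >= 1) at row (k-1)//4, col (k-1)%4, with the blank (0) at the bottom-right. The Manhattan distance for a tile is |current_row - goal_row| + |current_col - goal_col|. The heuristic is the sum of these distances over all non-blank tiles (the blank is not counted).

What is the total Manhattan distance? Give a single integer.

Tile 15: at (0,0), goal (3,2), distance |0-3|+|0-2| = 5
Tile 1: at (0,1), goal (0,0), distance |0-0|+|1-0| = 1
Tile 12: at (0,2), goal (2,3), distance |0-2|+|2-3| = 3
Tile 11: at (1,0), goal (2,2), distance |1-2|+|0-2| = 3
Tile 3: at (1,1), goal (0,2), distance |1-0|+|1-2| = 2
Tile 7: at (1,2), goal (1,2), distance |1-1|+|2-2| = 0
Tile 8: at (1,3), goal (1,3), distance |1-1|+|3-3| = 0
Tile 5: at (2,0), goal (1,0), distance |2-1|+|0-0| = 1
Tile 13: at (2,1), goal (3,0), distance |2-3|+|1-0| = 2
Tile 4: at (2,2), goal (0,3), distance |2-0|+|2-3| = 3
Tile 10: at (2,3), goal (2,1), distance |2-2|+|3-1| = 2
Tile 2: at (3,0), goal (0,1), distance |3-0|+|0-1| = 4
Tile 6: at (3,1), goal (1,1), distance |3-1|+|1-1| = 2
Tile 14: at (3,2), goal (3,1), distance |3-3|+|2-1| = 1
Tile 9: at (3,3), goal (2,0), distance |3-2|+|3-0| = 4
Sum: 5 + 1 + 3 + 3 + 2 + 0 + 0 + 1 + 2 + 3 + 2 + 4 + 2 + 1 + 4 = 33

Answer: 33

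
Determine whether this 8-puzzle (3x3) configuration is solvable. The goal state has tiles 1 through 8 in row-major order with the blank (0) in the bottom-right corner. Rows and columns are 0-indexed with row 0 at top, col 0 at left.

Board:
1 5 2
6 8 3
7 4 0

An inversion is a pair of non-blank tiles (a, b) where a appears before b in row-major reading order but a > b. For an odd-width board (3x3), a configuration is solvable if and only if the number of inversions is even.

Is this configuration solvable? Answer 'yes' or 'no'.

Answer: no

Derivation:
Inversions (pairs i<j in row-major order where tile[i] > tile[j] > 0): 9
9 is odd, so the puzzle is not solvable.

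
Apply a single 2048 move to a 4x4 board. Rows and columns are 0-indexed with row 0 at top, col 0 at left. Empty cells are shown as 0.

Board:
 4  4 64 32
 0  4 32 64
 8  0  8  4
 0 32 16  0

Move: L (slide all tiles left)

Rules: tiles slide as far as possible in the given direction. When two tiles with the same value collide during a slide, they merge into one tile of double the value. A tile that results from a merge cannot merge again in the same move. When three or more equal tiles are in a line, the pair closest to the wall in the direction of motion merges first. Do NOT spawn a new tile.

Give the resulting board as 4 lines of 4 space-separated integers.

Answer:  8 64 32  0
 4 32 64  0
16  4  0  0
32 16  0  0

Derivation:
Slide left:
row 0: [4, 4, 64, 32] -> [8, 64, 32, 0]
row 1: [0, 4, 32, 64] -> [4, 32, 64, 0]
row 2: [8, 0, 8, 4] -> [16, 4, 0, 0]
row 3: [0, 32, 16, 0] -> [32, 16, 0, 0]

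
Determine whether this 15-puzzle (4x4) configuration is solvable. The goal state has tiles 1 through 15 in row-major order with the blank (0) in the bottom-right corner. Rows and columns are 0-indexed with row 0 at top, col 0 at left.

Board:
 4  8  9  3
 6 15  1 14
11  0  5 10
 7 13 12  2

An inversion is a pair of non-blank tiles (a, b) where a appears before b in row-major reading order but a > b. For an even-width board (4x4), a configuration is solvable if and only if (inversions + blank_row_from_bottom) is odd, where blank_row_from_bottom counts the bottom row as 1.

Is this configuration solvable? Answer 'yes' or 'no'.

Answer: yes

Derivation:
Inversions: 47
Blank is in row 2 (0-indexed from top), which is row 2 counting from the bottom (bottom = 1).
47 + 2 = 49, which is odd, so the puzzle is solvable.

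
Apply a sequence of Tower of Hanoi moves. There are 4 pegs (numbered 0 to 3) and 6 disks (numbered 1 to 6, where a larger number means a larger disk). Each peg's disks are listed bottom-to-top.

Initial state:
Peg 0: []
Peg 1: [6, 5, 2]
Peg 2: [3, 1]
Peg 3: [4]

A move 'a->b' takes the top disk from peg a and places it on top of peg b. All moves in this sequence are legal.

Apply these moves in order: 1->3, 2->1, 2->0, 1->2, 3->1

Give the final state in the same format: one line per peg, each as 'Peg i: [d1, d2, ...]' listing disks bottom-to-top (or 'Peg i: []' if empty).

After move 1 (1->3):
Peg 0: []
Peg 1: [6, 5]
Peg 2: [3, 1]
Peg 3: [4, 2]

After move 2 (2->1):
Peg 0: []
Peg 1: [6, 5, 1]
Peg 2: [3]
Peg 3: [4, 2]

After move 3 (2->0):
Peg 0: [3]
Peg 1: [6, 5, 1]
Peg 2: []
Peg 3: [4, 2]

After move 4 (1->2):
Peg 0: [3]
Peg 1: [6, 5]
Peg 2: [1]
Peg 3: [4, 2]

After move 5 (3->1):
Peg 0: [3]
Peg 1: [6, 5, 2]
Peg 2: [1]
Peg 3: [4]

Answer: Peg 0: [3]
Peg 1: [6, 5, 2]
Peg 2: [1]
Peg 3: [4]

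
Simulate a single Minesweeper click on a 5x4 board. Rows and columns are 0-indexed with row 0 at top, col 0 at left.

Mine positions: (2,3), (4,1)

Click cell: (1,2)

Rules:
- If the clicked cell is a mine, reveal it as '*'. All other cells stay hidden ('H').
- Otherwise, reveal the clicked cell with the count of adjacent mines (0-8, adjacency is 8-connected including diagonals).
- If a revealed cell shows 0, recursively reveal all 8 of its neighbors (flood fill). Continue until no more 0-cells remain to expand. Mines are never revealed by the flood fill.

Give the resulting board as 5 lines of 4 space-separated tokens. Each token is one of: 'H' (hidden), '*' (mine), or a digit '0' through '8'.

H H H H
H H 1 H
H H H H
H H H H
H H H H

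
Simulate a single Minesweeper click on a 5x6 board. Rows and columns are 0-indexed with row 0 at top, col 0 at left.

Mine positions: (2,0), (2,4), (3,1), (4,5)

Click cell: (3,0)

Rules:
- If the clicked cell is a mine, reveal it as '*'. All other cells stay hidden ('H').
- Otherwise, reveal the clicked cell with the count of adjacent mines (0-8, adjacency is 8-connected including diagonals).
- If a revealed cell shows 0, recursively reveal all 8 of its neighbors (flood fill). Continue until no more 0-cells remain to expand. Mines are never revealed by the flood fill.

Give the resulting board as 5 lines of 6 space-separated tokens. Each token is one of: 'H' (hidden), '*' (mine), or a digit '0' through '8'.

H H H H H H
H H H H H H
H H H H H H
2 H H H H H
H H H H H H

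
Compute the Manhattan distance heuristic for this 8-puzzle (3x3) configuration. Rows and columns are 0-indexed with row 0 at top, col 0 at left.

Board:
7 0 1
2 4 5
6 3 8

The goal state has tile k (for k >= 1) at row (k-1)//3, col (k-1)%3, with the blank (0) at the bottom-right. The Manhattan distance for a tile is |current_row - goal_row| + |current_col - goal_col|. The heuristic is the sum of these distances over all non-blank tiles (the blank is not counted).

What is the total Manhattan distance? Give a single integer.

Tile 7: (0,0)->(2,0) = 2
Tile 1: (0,2)->(0,0) = 2
Tile 2: (1,0)->(0,1) = 2
Tile 4: (1,1)->(1,0) = 1
Tile 5: (1,2)->(1,1) = 1
Tile 6: (2,0)->(1,2) = 3
Tile 3: (2,1)->(0,2) = 3
Tile 8: (2,2)->(2,1) = 1
Sum: 2 + 2 + 2 + 1 + 1 + 3 + 3 + 1 = 15

Answer: 15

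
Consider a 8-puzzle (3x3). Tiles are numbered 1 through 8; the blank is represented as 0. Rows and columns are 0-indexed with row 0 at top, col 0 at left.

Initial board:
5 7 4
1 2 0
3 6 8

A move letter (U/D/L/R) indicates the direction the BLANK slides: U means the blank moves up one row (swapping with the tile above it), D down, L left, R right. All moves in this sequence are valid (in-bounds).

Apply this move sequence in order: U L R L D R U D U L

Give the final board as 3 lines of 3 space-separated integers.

After move 1 (U):
5 7 0
1 2 4
3 6 8

After move 2 (L):
5 0 7
1 2 4
3 6 8

After move 3 (R):
5 7 0
1 2 4
3 6 8

After move 4 (L):
5 0 7
1 2 4
3 6 8

After move 5 (D):
5 2 7
1 0 4
3 6 8

After move 6 (R):
5 2 7
1 4 0
3 6 8

After move 7 (U):
5 2 0
1 4 7
3 6 8

After move 8 (D):
5 2 7
1 4 0
3 6 8

After move 9 (U):
5 2 0
1 4 7
3 6 8

After move 10 (L):
5 0 2
1 4 7
3 6 8

Answer: 5 0 2
1 4 7
3 6 8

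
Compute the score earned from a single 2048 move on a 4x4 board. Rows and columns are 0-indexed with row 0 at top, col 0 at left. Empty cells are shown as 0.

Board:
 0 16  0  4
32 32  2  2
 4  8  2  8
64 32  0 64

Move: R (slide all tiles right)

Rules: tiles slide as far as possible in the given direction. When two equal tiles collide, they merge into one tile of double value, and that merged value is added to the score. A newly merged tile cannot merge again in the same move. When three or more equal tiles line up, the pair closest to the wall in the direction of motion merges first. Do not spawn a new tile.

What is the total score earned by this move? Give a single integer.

Answer: 68

Derivation:
Slide right:
row 0: [0, 16, 0, 4] -> [0, 0, 16, 4]  score +0 (running 0)
row 1: [32, 32, 2, 2] -> [0, 0, 64, 4]  score +68 (running 68)
row 2: [4, 8, 2, 8] -> [4, 8, 2, 8]  score +0 (running 68)
row 3: [64, 32, 0, 64] -> [0, 64, 32, 64]  score +0 (running 68)
Board after move:
 0  0 16  4
 0  0 64  4
 4  8  2  8
 0 64 32 64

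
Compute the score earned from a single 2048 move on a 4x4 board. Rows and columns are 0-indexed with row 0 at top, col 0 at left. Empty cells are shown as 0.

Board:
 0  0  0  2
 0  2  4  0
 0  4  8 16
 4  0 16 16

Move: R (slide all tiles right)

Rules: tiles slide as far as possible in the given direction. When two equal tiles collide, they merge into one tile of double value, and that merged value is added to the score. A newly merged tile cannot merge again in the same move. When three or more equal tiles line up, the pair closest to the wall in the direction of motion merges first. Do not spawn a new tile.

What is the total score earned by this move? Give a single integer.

Answer: 32

Derivation:
Slide right:
row 0: [0, 0, 0, 2] -> [0, 0, 0, 2]  score +0 (running 0)
row 1: [0, 2, 4, 0] -> [0, 0, 2, 4]  score +0 (running 0)
row 2: [0, 4, 8, 16] -> [0, 4, 8, 16]  score +0 (running 0)
row 3: [4, 0, 16, 16] -> [0, 0, 4, 32]  score +32 (running 32)
Board after move:
 0  0  0  2
 0  0  2  4
 0  4  8 16
 0  0  4 32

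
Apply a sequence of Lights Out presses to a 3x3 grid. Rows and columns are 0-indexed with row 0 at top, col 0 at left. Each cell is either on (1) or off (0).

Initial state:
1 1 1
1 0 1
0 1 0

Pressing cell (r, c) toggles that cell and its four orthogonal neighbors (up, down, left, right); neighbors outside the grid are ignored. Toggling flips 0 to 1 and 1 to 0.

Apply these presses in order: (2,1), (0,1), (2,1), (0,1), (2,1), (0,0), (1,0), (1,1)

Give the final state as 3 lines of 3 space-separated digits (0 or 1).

After press 1 at (2,1):
1 1 1
1 1 1
1 0 1

After press 2 at (0,1):
0 0 0
1 0 1
1 0 1

After press 3 at (2,1):
0 0 0
1 1 1
0 1 0

After press 4 at (0,1):
1 1 1
1 0 1
0 1 0

After press 5 at (2,1):
1 1 1
1 1 1
1 0 1

After press 6 at (0,0):
0 0 1
0 1 1
1 0 1

After press 7 at (1,0):
1 0 1
1 0 1
0 0 1

After press 8 at (1,1):
1 1 1
0 1 0
0 1 1

Answer: 1 1 1
0 1 0
0 1 1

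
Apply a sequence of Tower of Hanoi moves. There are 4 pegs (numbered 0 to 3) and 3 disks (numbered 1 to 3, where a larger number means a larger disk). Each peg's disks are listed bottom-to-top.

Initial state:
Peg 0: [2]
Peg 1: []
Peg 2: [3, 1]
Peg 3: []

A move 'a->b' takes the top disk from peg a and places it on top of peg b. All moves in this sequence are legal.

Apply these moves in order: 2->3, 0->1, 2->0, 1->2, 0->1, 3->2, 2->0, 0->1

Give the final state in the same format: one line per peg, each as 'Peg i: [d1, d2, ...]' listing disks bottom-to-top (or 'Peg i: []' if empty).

Answer: Peg 0: []
Peg 1: [3, 1]
Peg 2: [2]
Peg 3: []

Derivation:
After move 1 (2->3):
Peg 0: [2]
Peg 1: []
Peg 2: [3]
Peg 3: [1]

After move 2 (0->1):
Peg 0: []
Peg 1: [2]
Peg 2: [3]
Peg 3: [1]

After move 3 (2->0):
Peg 0: [3]
Peg 1: [2]
Peg 2: []
Peg 3: [1]

After move 4 (1->2):
Peg 0: [3]
Peg 1: []
Peg 2: [2]
Peg 3: [1]

After move 5 (0->1):
Peg 0: []
Peg 1: [3]
Peg 2: [2]
Peg 3: [1]

After move 6 (3->2):
Peg 0: []
Peg 1: [3]
Peg 2: [2, 1]
Peg 3: []

After move 7 (2->0):
Peg 0: [1]
Peg 1: [3]
Peg 2: [2]
Peg 3: []

After move 8 (0->1):
Peg 0: []
Peg 1: [3, 1]
Peg 2: [2]
Peg 3: []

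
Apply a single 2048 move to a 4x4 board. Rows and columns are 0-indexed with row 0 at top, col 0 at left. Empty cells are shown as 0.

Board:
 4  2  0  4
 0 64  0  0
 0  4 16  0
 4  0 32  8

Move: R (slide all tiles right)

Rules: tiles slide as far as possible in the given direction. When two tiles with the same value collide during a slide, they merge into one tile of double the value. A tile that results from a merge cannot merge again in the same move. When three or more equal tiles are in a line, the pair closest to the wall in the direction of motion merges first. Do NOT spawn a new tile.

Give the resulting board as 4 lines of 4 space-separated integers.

Answer:  0  4  2  4
 0  0  0 64
 0  0  4 16
 0  4 32  8

Derivation:
Slide right:
row 0: [4, 2, 0, 4] -> [0, 4, 2, 4]
row 1: [0, 64, 0, 0] -> [0, 0, 0, 64]
row 2: [0, 4, 16, 0] -> [0, 0, 4, 16]
row 3: [4, 0, 32, 8] -> [0, 4, 32, 8]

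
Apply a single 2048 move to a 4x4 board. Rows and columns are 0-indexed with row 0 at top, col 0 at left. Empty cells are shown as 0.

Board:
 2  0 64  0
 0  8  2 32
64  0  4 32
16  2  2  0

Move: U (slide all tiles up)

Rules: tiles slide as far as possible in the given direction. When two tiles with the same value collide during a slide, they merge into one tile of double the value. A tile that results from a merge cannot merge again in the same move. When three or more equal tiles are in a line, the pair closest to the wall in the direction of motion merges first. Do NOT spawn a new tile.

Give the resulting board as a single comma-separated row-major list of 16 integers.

Answer: 2, 8, 64, 64, 64, 2, 2, 0, 16, 0, 4, 0, 0, 0, 2, 0

Derivation:
Slide up:
col 0: [2, 0, 64, 16] -> [2, 64, 16, 0]
col 1: [0, 8, 0, 2] -> [8, 2, 0, 0]
col 2: [64, 2, 4, 2] -> [64, 2, 4, 2]
col 3: [0, 32, 32, 0] -> [64, 0, 0, 0]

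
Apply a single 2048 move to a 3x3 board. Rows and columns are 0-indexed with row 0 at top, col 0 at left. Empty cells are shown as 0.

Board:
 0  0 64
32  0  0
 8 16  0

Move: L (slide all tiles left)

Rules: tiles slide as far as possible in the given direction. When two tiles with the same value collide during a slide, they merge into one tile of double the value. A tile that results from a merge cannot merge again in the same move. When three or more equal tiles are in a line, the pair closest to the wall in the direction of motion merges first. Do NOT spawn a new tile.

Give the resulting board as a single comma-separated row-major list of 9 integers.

Slide left:
row 0: [0, 0, 64] -> [64, 0, 0]
row 1: [32, 0, 0] -> [32, 0, 0]
row 2: [8, 16, 0] -> [8, 16, 0]

Answer: 64, 0, 0, 32, 0, 0, 8, 16, 0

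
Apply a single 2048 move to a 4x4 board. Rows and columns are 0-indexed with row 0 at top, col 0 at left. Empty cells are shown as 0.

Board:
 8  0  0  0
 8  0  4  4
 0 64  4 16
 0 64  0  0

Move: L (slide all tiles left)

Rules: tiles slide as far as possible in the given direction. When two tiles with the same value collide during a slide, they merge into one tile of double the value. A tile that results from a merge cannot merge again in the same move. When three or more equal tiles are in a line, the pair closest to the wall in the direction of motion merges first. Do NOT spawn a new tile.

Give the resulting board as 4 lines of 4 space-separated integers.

Slide left:
row 0: [8, 0, 0, 0] -> [8, 0, 0, 0]
row 1: [8, 0, 4, 4] -> [8, 8, 0, 0]
row 2: [0, 64, 4, 16] -> [64, 4, 16, 0]
row 3: [0, 64, 0, 0] -> [64, 0, 0, 0]

Answer:  8  0  0  0
 8  8  0  0
64  4 16  0
64  0  0  0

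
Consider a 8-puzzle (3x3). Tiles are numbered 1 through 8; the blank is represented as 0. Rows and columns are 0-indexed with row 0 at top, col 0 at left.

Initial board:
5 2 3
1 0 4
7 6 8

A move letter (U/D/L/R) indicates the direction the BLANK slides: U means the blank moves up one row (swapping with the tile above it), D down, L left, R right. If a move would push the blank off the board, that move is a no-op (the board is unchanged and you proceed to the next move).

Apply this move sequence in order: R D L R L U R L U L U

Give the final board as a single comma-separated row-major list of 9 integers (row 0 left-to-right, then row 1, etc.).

Answer: 0, 5, 3, 1, 2, 8, 7, 4, 6

Derivation:
After move 1 (R):
5 2 3
1 4 0
7 6 8

After move 2 (D):
5 2 3
1 4 8
7 6 0

After move 3 (L):
5 2 3
1 4 8
7 0 6

After move 4 (R):
5 2 3
1 4 8
7 6 0

After move 5 (L):
5 2 3
1 4 8
7 0 6

After move 6 (U):
5 2 3
1 0 8
7 4 6

After move 7 (R):
5 2 3
1 8 0
7 4 6

After move 8 (L):
5 2 3
1 0 8
7 4 6

After move 9 (U):
5 0 3
1 2 8
7 4 6

After move 10 (L):
0 5 3
1 2 8
7 4 6

After move 11 (U):
0 5 3
1 2 8
7 4 6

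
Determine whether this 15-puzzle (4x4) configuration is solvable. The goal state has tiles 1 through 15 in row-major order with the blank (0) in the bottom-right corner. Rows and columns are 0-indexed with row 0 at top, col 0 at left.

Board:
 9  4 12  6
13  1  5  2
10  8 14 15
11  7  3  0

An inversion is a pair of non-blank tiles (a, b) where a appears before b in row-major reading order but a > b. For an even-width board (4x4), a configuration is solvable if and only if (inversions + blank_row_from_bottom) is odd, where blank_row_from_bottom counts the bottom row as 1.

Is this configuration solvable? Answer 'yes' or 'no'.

Inversions: 48
Blank is in row 3 (0-indexed from top), which is row 1 counting from the bottom (bottom = 1).
48 + 1 = 49, which is odd, so the puzzle is solvable.

Answer: yes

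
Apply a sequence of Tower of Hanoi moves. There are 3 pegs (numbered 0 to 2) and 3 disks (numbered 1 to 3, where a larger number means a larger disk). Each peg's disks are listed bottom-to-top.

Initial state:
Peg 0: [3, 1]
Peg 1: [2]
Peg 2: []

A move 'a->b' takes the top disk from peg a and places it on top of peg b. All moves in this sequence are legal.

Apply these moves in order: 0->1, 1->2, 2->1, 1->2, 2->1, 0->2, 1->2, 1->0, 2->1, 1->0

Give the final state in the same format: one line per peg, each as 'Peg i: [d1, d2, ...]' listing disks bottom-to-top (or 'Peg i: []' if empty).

After move 1 (0->1):
Peg 0: [3]
Peg 1: [2, 1]
Peg 2: []

After move 2 (1->2):
Peg 0: [3]
Peg 1: [2]
Peg 2: [1]

After move 3 (2->1):
Peg 0: [3]
Peg 1: [2, 1]
Peg 2: []

After move 4 (1->2):
Peg 0: [3]
Peg 1: [2]
Peg 2: [1]

After move 5 (2->1):
Peg 0: [3]
Peg 1: [2, 1]
Peg 2: []

After move 6 (0->2):
Peg 0: []
Peg 1: [2, 1]
Peg 2: [3]

After move 7 (1->2):
Peg 0: []
Peg 1: [2]
Peg 2: [3, 1]

After move 8 (1->0):
Peg 0: [2]
Peg 1: []
Peg 2: [3, 1]

After move 9 (2->1):
Peg 0: [2]
Peg 1: [1]
Peg 2: [3]

After move 10 (1->0):
Peg 0: [2, 1]
Peg 1: []
Peg 2: [3]

Answer: Peg 0: [2, 1]
Peg 1: []
Peg 2: [3]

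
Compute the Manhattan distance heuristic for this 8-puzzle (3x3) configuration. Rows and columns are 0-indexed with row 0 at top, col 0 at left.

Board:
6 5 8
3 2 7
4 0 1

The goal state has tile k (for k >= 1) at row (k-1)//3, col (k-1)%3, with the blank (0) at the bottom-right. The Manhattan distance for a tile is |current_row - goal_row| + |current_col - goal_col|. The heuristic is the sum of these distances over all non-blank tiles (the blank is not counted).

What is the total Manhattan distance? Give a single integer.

Answer: 19

Derivation:
Tile 6: (0,0)->(1,2) = 3
Tile 5: (0,1)->(1,1) = 1
Tile 8: (0,2)->(2,1) = 3
Tile 3: (1,0)->(0,2) = 3
Tile 2: (1,1)->(0,1) = 1
Tile 7: (1,2)->(2,0) = 3
Tile 4: (2,0)->(1,0) = 1
Tile 1: (2,2)->(0,0) = 4
Sum: 3 + 1 + 3 + 3 + 1 + 3 + 1 + 4 = 19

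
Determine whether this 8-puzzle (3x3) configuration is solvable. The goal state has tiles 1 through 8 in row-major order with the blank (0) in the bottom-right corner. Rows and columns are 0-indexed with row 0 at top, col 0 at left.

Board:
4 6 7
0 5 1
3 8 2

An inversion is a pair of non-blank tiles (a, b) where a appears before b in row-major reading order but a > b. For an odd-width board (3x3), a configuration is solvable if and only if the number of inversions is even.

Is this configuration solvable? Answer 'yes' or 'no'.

Inversions (pairs i<j in row-major order where tile[i] > tile[j] > 0): 16
16 is even, so the puzzle is solvable.

Answer: yes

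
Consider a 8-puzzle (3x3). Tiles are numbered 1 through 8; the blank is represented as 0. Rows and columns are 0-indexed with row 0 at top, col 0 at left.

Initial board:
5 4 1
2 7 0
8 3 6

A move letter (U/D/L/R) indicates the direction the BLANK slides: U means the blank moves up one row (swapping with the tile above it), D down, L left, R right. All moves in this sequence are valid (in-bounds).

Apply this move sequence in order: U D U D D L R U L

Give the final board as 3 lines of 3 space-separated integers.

After move 1 (U):
5 4 0
2 7 1
8 3 6

After move 2 (D):
5 4 1
2 7 0
8 3 6

After move 3 (U):
5 4 0
2 7 1
8 3 6

After move 4 (D):
5 4 1
2 7 0
8 3 6

After move 5 (D):
5 4 1
2 7 6
8 3 0

After move 6 (L):
5 4 1
2 7 6
8 0 3

After move 7 (R):
5 4 1
2 7 6
8 3 0

After move 8 (U):
5 4 1
2 7 0
8 3 6

After move 9 (L):
5 4 1
2 0 7
8 3 6

Answer: 5 4 1
2 0 7
8 3 6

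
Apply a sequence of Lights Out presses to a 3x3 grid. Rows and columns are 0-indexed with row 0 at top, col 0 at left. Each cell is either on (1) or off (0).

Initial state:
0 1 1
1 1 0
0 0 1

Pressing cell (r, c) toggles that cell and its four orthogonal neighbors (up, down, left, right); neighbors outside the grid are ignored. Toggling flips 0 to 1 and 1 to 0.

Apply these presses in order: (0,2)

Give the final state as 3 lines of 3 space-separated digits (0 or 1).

After press 1 at (0,2):
0 0 0
1 1 1
0 0 1

Answer: 0 0 0
1 1 1
0 0 1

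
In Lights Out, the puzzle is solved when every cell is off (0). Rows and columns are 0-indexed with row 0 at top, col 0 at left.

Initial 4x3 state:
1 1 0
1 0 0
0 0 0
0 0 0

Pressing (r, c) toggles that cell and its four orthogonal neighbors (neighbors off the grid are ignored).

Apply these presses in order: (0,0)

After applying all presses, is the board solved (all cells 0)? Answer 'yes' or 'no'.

Answer: yes

Derivation:
After press 1 at (0,0):
0 0 0
0 0 0
0 0 0
0 0 0

Lights still on: 0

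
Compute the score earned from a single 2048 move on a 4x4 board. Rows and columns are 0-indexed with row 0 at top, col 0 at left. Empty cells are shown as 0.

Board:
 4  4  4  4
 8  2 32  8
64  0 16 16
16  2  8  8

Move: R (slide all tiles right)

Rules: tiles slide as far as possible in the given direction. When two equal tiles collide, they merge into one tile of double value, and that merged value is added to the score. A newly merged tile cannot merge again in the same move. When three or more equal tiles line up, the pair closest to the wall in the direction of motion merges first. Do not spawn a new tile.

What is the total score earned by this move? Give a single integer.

Answer: 64

Derivation:
Slide right:
row 0: [4, 4, 4, 4] -> [0, 0, 8, 8]  score +16 (running 16)
row 1: [8, 2, 32, 8] -> [8, 2, 32, 8]  score +0 (running 16)
row 2: [64, 0, 16, 16] -> [0, 0, 64, 32]  score +32 (running 48)
row 3: [16, 2, 8, 8] -> [0, 16, 2, 16]  score +16 (running 64)
Board after move:
 0  0  8  8
 8  2 32  8
 0  0 64 32
 0 16  2 16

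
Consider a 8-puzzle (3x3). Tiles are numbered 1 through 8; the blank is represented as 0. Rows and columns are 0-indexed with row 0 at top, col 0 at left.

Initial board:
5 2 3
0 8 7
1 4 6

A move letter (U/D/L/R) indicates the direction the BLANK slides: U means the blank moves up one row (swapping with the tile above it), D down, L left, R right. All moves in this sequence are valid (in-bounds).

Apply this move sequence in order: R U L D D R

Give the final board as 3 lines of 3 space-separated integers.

Answer: 8 5 3
1 2 7
4 0 6

Derivation:
After move 1 (R):
5 2 3
8 0 7
1 4 6

After move 2 (U):
5 0 3
8 2 7
1 4 6

After move 3 (L):
0 5 3
8 2 7
1 4 6

After move 4 (D):
8 5 3
0 2 7
1 4 6

After move 5 (D):
8 5 3
1 2 7
0 4 6

After move 6 (R):
8 5 3
1 2 7
4 0 6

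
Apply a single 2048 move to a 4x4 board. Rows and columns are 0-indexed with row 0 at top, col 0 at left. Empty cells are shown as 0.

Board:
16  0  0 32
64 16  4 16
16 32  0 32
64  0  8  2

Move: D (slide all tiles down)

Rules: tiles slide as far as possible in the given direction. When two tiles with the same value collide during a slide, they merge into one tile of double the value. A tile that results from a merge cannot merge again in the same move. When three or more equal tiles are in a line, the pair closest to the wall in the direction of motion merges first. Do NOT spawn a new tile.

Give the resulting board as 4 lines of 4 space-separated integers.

Answer: 16  0  0 32
64  0  0 16
16 16  4 32
64 32  8  2

Derivation:
Slide down:
col 0: [16, 64, 16, 64] -> [16, 64, 16, 64]
col 1: [0, 16, 32, 0] -> [0, 0, 16, 32]
col 2: [0, 4, 0, 8] -> [0, 0, 4, 8]
col 3: [32, 16, 32, 2] -> [32, 16, 32, 2]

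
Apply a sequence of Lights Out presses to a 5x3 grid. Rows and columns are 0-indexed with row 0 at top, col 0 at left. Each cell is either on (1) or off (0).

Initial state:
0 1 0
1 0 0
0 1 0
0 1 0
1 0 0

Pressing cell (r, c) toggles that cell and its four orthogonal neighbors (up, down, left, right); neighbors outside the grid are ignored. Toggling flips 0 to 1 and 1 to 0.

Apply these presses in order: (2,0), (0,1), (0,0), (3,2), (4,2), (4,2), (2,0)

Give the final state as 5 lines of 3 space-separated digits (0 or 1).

After press 1 at (2,0):
0 1 0
0 0 0
1 0 0
1 1 0
1 0 0

After press 2 at (0,1):
1 0 1
0 1 0
1 0 0
1 1 0
1 0 0

After press 3 at (0,0):
0 1 1
1 1 0
1 0 0
1 1 0
1 0 0

After press 4 at (3,2):
0 1 1
1 1 0
1 0 1
1 0 1
1 0 1

After press 5 at (4,2):
0 1 1
1 1 0
1 0 1
1 0 0
1 1 0

After press 6 at (4,2):
0 1 1
1 1 0
1 0 1
1 0 1
1 0 1

After press 7 at (2,0):
0 1 1
0 1 0
0 1 1
0 0 1
1 0 1

Answer: 0 1 1
0 1 0
0 1 1
0 0 1
1 0 1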